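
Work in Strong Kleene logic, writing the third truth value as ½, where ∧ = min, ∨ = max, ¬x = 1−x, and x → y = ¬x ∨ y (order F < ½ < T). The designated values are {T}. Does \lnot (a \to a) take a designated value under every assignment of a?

No

Countermodel: a=T gives F, which is not designated.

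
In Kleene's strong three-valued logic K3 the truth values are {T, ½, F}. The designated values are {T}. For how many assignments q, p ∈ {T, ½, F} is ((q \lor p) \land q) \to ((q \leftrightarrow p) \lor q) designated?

6

Of the 9 assignments, 6 give a value in {T}.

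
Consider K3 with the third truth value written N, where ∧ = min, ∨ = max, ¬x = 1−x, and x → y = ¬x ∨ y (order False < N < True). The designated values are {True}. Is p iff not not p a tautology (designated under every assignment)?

No

Countermodel: p=N gives N, which is not designated.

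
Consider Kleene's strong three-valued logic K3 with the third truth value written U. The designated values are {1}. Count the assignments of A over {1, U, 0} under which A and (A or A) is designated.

1

A=1: 1 ✓
A=U: U ·
A=0: 0 ·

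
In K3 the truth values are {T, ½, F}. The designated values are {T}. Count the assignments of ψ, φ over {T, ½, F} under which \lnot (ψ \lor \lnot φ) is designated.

Designated under: (ψ=F, φ=T).

1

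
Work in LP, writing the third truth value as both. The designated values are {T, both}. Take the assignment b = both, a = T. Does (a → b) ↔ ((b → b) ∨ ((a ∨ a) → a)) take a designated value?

a → b = T → both = both  [¬T ∨ both]
b → b = both → both = both
a ∨ a = T ∨ T = T
(a ∨ a) → a = T → T = T
(b → b) ∨ ((a ∨ a) → a) = both ∨ T = T
(a → b) ↔ ((b → b) ∨ ((a ∨ a) → a)) = both ↔ T = both
both ∈ {T, both}.

Yes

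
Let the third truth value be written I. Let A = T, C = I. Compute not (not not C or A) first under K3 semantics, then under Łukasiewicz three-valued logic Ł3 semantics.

In K3: not C = not I = I
not not C = not I = I
not not C or A = I or T = T
not (not not C or A) = not T = F
In Łukasiewicz three-valued logic Ł3: not C = not I = I
not not C = not I = I
not not C or A = I or T = T
not (not not C or A) = not T = F

F; F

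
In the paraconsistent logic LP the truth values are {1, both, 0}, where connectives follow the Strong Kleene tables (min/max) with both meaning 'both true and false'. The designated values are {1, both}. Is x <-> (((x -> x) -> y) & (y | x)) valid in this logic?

No

Countermodel: x=1, y=0 gives 0, which is not designated.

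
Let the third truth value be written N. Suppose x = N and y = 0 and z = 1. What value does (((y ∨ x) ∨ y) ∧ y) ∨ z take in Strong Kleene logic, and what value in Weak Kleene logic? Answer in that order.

1; N

In Strong Kleene logic: y ∨ x = 0 ∨ N = N
(y ∨ x) ∨ y = N ∨ 0 = N
((y ∨ x) ∨ y) ∧ y = N ∧ 0 = 0
(((y ∨ x) ∨ y) ∧ y) ∨ z = 0 ∨ 1 = 1
In Weak Kleene logic: y ∨ x = 0 ∨ N = N
(y ∨ x) ∨ y = N ∨ 0 = N
((y ∨ x) ∨ y) ∧ y = N ∧ 0 = N
(((y ∨ x) ∨ y) ∧ y) ∨ z = N ∨ 1 = N
They differ because Strong Kleene logic and Weak Kleene logic treat N differently under the binary connectives.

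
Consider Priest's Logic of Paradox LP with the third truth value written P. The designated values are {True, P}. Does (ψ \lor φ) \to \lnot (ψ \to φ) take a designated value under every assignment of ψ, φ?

Countermodel: ψ=True, φ=True gives False, which is not designated.

No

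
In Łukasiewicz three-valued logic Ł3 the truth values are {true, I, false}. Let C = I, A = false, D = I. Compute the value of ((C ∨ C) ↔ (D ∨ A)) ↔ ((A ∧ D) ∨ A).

false

C ∨ C = I ∨ I = I
D ∨ A = I ∨ false = I
(C ∨ C) ↔ (D ∨ A) = I ↔ I = true
A ∧ D = false ∧ I = false
(A ∧ D) ∨ A = false ∨ false = false
((C ∨ C) ↔ (D ∨ A)) ↔ ((A ∧ D) ∨ A) = true ↔ false = false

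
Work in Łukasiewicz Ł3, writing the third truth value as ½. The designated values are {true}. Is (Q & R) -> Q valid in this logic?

Every assignment of Q, R over {true, ½, false} gives a value in {true}.
In particular, with Q=½, R=½: (Q & R) -> Q = true.

Yes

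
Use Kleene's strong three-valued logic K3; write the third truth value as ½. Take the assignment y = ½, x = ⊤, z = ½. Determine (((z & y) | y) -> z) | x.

⊤

z & y = ½ & ½ = ½
(z & y) | y = ½ | ½ = ½
((z & y) | y) -> z = ½ -> ½ = ½
(((z & y) | y) -> z) | x = ½ | ⊤ = ⊤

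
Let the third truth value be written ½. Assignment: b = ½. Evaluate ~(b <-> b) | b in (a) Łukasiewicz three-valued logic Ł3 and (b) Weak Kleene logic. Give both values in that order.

½; ½

In Łukasiewicz three-valued logic Ł3: b <-> b = ½ <-> ½ = T  [1 − |½−½|]
~(b <-> b) = ~T = F
~(b <-> b) | b = F | ½ = ½
In Weak Kleene logic: b <-> b = ½ <-> ½ = ½
~(b <-> b) = ~½ = ½
~(b <-> b) | b = ½ | ½ = ½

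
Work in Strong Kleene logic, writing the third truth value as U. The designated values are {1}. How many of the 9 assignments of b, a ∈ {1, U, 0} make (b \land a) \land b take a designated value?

1

Designated under: (b=1, a=1).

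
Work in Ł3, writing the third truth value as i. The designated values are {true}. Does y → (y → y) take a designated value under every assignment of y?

Every assignment of y over {true, i, false} gives a value in {true}.
In particular, with y=i: y → (y → y) = true.

Yes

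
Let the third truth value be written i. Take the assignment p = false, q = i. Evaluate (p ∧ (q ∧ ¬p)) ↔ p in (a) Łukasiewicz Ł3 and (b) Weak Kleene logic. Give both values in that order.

In Łukasiewicz Ł3: ¬p = ¬false = true
q ∧ ¬p = i ∧ true = i
p ∧ (q ∧ ¬p) = false ∧ i = false
(p ∧ (q ∧ ¬p)) ↔ p = false ↔ false = true
In Weak Kleene logic: ¬p = ¬false = true
q ∧ ¬p = i ∧ true = i
p ∧ (q ∧ ¬p) = false ∧ i = i
(p ∧ (q ∧ ¬p)) ↔ p = i ↔ false = i
They differ because Łukasiewicz Ł3 and Weak Kleene logic treat i differently under the binary connectives.

true; i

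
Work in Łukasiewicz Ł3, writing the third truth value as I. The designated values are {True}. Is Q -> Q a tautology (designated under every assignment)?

Yes

Every assignment of Q over {True, I, False} gives a value in {True}.
In particular, with Q=I: Q -> Q = True.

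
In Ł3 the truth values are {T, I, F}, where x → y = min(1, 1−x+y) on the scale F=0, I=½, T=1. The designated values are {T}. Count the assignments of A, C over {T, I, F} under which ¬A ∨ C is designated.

5

Of the 9 assignments, 5 give a value in {T}.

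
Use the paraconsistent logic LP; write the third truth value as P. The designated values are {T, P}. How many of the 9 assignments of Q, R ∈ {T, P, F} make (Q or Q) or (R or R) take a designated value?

8

Of the 9 assignments, 8 give a value in {T, P}.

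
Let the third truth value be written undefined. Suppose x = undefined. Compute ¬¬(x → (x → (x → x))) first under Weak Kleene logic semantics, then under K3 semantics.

undefined; undefined

In Weak Kleene logic: x → x = undefined → undefined = undefined  [any arg is the third value ⇒ result is the third value]
x → (x → x) = undefined → undefined = undefined
x → (x → (x → x)) = undefined → undefined = undefined
¬(x → (x → (x → x))) = ¬undefined = undefined
¬¬(x → (x → (x → x))) = ¬undefined = undefined
In K3: x → x = undefined → undefined = undefined
x → (x → x) = undefined → undefined = undefined
x → (x → (x → x)) = undefined → undefined = undefined
¬(x → (x → (x → x))) = ¬undefined = undefined
¬¬(x → (x → (x → x))) = ¬undefined = undefined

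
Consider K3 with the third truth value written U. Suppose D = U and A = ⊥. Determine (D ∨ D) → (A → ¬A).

⊤

D ∨ D = U ∨ U = U
¬A = ¬⊥ = ⊤
A → ¬A = ⊥ → ⊤ = ⊤
(D ∨ D) → (A → ¬A) = U → ⊤ = ⊤  [¬U ∨ ⊤]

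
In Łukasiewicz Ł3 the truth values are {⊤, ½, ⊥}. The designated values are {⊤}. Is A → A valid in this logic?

Every assignment of A over {⊤, ½, ⊥} gives a value in {⊤}.
In particular, with A=½: A → A = ⊤.

Yes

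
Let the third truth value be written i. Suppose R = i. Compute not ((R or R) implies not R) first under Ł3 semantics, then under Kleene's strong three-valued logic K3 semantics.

In Ł3: R or R = i or i = i
not R = not i = i
(R or R) implies not R = i implies i = True  [min(1, 1−½+½)]
not ((R or R) implies not R) = not True = False
In Kleene's strong three-valued logic K3: R or R = i or i = i
not R = not i = i
(R or R) implies not R = i implies i = i  [not i or i]
not ((R or R) implies not R) = not i = i
They differ because Ł3 and Kleene's strong three-valued logic K3 treat i differently under implication.

False; i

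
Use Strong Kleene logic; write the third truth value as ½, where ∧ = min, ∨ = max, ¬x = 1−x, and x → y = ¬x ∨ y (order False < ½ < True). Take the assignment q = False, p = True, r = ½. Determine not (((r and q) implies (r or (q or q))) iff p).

r and q = ½ and False = False
q or q = False or False = False
r or (q or q) = ½ or False = ½
(r and q) implies (r or (q or q)) = False implies ½ = True  [not False or ½]
((r and q) implies (r or (q or q))) iff p = True iff True = True
not (((r and q) implies (r or (q or q))) iff p) = not True = False

False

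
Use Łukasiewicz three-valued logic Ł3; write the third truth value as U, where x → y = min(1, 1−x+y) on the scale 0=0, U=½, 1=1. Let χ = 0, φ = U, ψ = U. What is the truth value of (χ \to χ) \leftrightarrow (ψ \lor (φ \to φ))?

1

χ \to χ = 0 \to 0 = 1
φ \to φ = U \to U = 1  [min(1, 1−½+½)]
ψ \lor (φ \to φ) = U \lor 1 = 1
(χ \to χ) \leftrightarrow (ψ \lor (φ \to φ)) = 1 \leftrightarrow 1 = 1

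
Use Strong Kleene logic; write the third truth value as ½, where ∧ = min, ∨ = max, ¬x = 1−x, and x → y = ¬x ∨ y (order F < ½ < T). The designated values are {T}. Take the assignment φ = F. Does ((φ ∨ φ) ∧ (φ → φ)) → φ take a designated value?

φ ∨ φ = F ∨ F = F
φ → φ = F → F = T
(φ ∨ φ) ∧ (φ → φ) = F ∧ T = F
((φ ∨ φ) ∧ (φ → φ)) → φ = F → F = T
T ∈ {T}.

Yes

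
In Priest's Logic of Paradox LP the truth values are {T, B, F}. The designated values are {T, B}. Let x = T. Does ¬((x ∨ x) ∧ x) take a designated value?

x ∨ x = T ∨ T = T
(x ∨ x) ∧ x = T ∧ T = T
¬((x ∨ x) ∧ x) = ¬T = F
F ∉ {T, B}.

No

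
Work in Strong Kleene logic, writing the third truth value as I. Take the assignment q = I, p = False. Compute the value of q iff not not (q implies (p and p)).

p and p = False and False = False
q implies (p and p) = I implies False = I  [not I or False]
not (q implies (p and p)) = not I = I
not not (q implies (p and p)) = not I = I
q iff not not (q implies (p and p)) = I iff I = I

I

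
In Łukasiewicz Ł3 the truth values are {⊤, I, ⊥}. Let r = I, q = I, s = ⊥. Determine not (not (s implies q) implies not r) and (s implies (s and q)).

⊥

s implies q = ⊥ implies I = ⊤  [min(1, 1−0+½)]
not (s implies q) = not ⊤ = ⊥
not r = not I = I
not (s implies q) implies not r = ⊥ implies I = ⊤
not (not (s implies q) implies not r) = not ⊤ = ⊥
s and q = ⊥ and I = ⊥
s implies (s and q) = ⊥ implies ⊥ = ⊤
not (not (s implies q) implies not r) and (s implies (s and q)) = ⊥ and ⊤ = ⊥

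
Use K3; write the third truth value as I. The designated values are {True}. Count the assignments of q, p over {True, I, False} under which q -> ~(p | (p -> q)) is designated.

3

Designated under: (q=False, p=True); (q=False, p=I); (q=False, p=False).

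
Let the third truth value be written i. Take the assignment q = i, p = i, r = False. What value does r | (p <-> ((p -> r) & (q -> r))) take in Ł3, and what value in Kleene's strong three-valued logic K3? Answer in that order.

In Ł3: p -> r = i -> False = i
q -> r = i -> False = i
(p -> r) & (q -> r) = i & i = i
p <-> ((p -> r) & (q -> r)) = i <-> i = True
r | (p <-> ((p -> r) & (q -> r))) = False | True = True
In Kleene's strong three-valued logic K3: p -> r = i -> False = i  [~i | False]
q -> r = i -> False = i
(p -> r) & (q -> r) = i & i = i
p <-> ((p -> r) & (q -> r)) = i <-> i = i
r | (p <-> ((p -> r) & (q -> r))) = False | i = i
They differ because Ł3 and Kleene's strong three-valued logic K3 treat i differently under implication.

True; i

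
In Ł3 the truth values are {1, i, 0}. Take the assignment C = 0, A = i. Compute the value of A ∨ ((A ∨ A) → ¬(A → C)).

1

A ∨ A = i ∨ i = i
A → C = i → 0 = i
¬(A → C) = ¬i = i
(A ∨ A) → ¬(A → C) = i → i = 1
A ∨ ((A ∨ A) → ¬(A → C)) = i ∨ 1 = 1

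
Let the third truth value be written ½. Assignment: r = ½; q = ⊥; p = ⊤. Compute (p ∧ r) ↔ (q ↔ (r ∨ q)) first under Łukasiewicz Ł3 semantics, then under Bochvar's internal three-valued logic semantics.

⊤; ½

In Łukasiewicz Ł3: p ∧ r = ⊤ ∧ ½ = ½
r ∨ q = ½ ∨ ⊥ = ½
q ↔ (r ∨ q) = ⊥ ↔ ½ = ½
(p ∧ r) ↔ (q ↔ (r ∨ q)) = ½ ↔ ½ = ⊤
In Bochvar's internal three-valued logic: p ∧ r = ⊤ ∧ ½ = ½
r ∨ q = ½ ∨ ⊥ = ½
q ↔ (r ∨ q) = ⊥ ↔ ½ = ½
(p ∧ r) ↔ (q ↔ (r ∨ q)) = ½ ↔ ½ = ½
They differ because Łukasiewicz Ł3 and Bochvar's internal three-valued logic treat ½ differently under the binary connectives.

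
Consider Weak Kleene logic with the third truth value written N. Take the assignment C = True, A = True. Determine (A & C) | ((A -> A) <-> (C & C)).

True

A & C = True & True = True
A -> A = True -> True = True
C & C = True & True = True
(A -> A) <-> (C & C) = True <-> True = True
(A & C) | ((A -> A) <-> (C & C)) = True | True = True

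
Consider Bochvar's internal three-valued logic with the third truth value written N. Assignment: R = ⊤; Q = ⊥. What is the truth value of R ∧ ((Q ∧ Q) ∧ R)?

Q ∧ Q = ⊥ ∧ ⊥ = ⊥
(Q ∧ Q) ∧ R = ⊥ ∧ ⊤ = ⊥
R ∧ ((Q ∧ Q) ∧ R) = ⊤ ∧ ⊥ = ⊥

⊥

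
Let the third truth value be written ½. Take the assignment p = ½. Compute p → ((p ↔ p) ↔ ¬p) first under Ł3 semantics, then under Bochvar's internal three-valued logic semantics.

⊤; ½

In Ł3: p ↔ p = ½ ↔ ½ = ⊤
¬p = ¬½ = ½
(p ↔ p) ↔ ¬p = ⊤ ↔ ½ = ½
p → ((p ↔ p) ↔ ¬p) = ½ → ½ = ⊤
In Bochvar's internal three-valued logic: p ↔ p = ½ ↔ ½ = ½
¬p = ¬½ = ½
(p ↔ p) ↔ ¬p = ½ ↔ ½ = ½
p → ((p ↔ p) ↔ ¬p) = ½ → ½ = ½
They differ because Ł3 and Bochvar's internal three-valued logic treat ½ differently under the binary connectives.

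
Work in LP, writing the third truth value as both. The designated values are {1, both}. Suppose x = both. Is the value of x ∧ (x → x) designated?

Yes

x → x = both → both = both  [¬both ∨ both]
x ∧ (x → x) = both ∧ both = both
both ∈ {1, both}.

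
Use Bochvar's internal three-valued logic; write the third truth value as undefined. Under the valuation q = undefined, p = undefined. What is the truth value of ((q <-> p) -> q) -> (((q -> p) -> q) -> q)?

q <-> p = undefined <-> undefined = undefined
(q <-> p) -> q = undefined -> undefined = undefined
q -> p = undefined -> undefined = undefined
(q -> p) -> q = undefined -> undefined = undefined
((q -> p) -> q) -> q = undefined -> undefined = undefined
((q <-> p) -> q) -> (((q -> p) -> q) -> q) = undefined -> undefined = undefined

undefined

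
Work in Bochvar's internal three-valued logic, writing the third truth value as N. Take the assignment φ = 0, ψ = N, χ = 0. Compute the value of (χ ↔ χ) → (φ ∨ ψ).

N

χ ↔ χ = 0 ↔ 0 = 1
φ ∨ ψ = 0 ∨ N = N
(χ ↔ χ) → (φ ∨ ψ) = 1 → N = N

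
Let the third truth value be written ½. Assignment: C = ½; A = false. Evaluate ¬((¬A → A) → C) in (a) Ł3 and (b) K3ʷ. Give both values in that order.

In Ł3: ¬A = ¬false = true
¬A → A = true → false = false
(¬A → A) → C = false → ½ = true  [min(1, 1−0+½)]
¬((¬A → A) → C) = ¬true = false
In K3ʷ: ¬A = ¬false = true
¬A → A = true → false = false
(¬A → A) → C = false → ½ = ½
¬((¬A → A) → C) = ¬½ = ½
They differ because Ł3 and K3ʷ treat ½ differently under the binary connectives.

false; ½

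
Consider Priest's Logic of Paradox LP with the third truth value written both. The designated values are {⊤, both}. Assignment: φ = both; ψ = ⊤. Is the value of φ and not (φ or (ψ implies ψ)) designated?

No

ψ implies ψ = ⊤ implies ⊤ = ⊤
φ or (ψ implies ψ) = both or ⊤ = ⊤
not (φ or (ψ implies ψ)) = not ⊤ = ⊥
φ and not (φ or (ψ implies ψ)) = both and ⊥ = ⊥
⊥ ∉ {⊤, both}.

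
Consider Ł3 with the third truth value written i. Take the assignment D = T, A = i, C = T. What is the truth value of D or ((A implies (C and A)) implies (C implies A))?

T

C and A = T and i = i
A implies (C and A) = i implies i = T
C implies A = T implies i = i
(A implies (C and A)) implies (C implies A) = T implies i = i
D or ((A implies (C and A)) implies (C implies A)) = T or i = T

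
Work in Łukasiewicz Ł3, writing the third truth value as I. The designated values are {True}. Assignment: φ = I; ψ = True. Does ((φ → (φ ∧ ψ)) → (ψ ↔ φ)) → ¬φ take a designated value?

Yes

φ ∧ ψ = I ∧ True = I
φ → (φ ∧ ψ) = I → I = True  [min(1, 1−½+½)]
ψ ↔ φ = True ↔ I = I
(φ → (φ ∧ ψ)) → (ψ ↔ φ) = True → I = I
¬φ = ¬I = I
((φ → (φ ∧ ψ)) → (ψ ↔ φ)) → ¬φ = I → I = True
True ∈ {True}.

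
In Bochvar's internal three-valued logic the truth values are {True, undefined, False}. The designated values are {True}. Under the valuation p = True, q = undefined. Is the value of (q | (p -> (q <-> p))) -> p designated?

No

q <-> p = undefined <-> True = undefined
p -> (q <-> p) = True -> undefined = undefined  [any arg is the third value ⇒ result is the third value]
q | (p -> (q <-> p)) = undefined | undefined = undefined
(q | (p -> (q <-> p))) -> p = undefined -> True = undefined
undefined ∉ {True}.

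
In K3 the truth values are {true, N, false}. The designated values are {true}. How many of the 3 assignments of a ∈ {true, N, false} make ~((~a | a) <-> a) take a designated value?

1

a=true: false ·
a=N: N ·
a=false: true ✓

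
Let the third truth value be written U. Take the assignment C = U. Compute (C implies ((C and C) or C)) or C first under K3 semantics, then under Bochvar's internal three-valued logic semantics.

In K3: C and C = U and U = U
(C and C) or C = U or U = U
C implies ((C and C) or C) = U implies U = U  [not U or U]
(C implies ((C and C) or C)) or C = U or U = U
In Bochvar's internal three-valued logic: C and C = U and U = U
(C and C) or C = U or U = U
C implies ((C and C) or C) = U implies U = U  [any arg is the third value ⇒ result is the third value]
(C implies ((C and C) or C)) or C = U or U = U

U; U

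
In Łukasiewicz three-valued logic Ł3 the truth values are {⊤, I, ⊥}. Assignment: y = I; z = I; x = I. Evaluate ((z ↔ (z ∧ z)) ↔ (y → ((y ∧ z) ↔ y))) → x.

I

z ∧ z = I ∧ I = I
z ↔ (z ∧ z) = I ↔ I = ⊤  [1 − |½−½|]
y ∧ z = I ∧ I = I
(y ∧ z) ↔ y = I ↔ I = ⊤
y → ((y ∧ z) ↔ y) = I → ⊤ = ⊤
(z ↔ (z ∧ z)) ↔ (y → ((y ∧ z) ↔ y)) = ⊤ ↔ ⊤ = ⊤
((z ↔ (z ∧ z)) ↔ (y → ((y ∧ z) ↔ y))) → x = ⊤ → I = I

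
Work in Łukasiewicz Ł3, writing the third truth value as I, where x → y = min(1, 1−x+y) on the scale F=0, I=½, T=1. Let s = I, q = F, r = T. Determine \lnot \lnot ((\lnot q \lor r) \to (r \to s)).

I

\lnot q = \lnot F = T
\lnot q \lor r = T \lor T = T
r \to s = T \to I = I
(\lnot q \lor r) \to (r \to s) = T \to I = I
\lnot ((\lnot q \lor r) \to (r \to s)) = \lnot I = I
\lnot \lnot ((\lnot q \lor r) \to (r \to s)) = \lnot I = I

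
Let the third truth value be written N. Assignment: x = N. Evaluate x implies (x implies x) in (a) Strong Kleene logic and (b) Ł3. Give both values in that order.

In Strong Kleene logic: x implies x = N implies N = N  [not N or N]
x implies (x implies x) = N implies N = N
In Ł3: x implies x = N implies N = T  [min(1, 1−½+½)]
x implies (x implies x) = N implies T = T
They differ because Strong Kleene logic and Ł3 treat N differently under implication.

N; T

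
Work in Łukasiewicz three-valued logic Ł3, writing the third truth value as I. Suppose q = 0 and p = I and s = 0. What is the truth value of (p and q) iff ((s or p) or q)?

p and q = I and 0 = 0
s or p = 0 or I = I
(s or p) or q = I or 0 = I
(p and q) iff ((s or p) or q) = 0 iff I = I  [1 − |0−½|]

I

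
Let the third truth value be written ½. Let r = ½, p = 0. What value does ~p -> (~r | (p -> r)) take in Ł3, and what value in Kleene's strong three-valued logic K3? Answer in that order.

1; 1

In Ł3: ~p = ~0 = 1
~r = ~½ = ½
p -> r = 0 -> ½ = 1
~r | (p -> r) = ½ | 1 = 1
~p -> (~r | (p -> r)) = 1 -> 1 = 1
In Kleene's strong three-valued logic K3: ~p = ~0 = 1
~r = ~½ = ½
p -> r = 0 -> ½ = 1  [~0 | ½]
~r | (p -> r) = ½ | 1 = 1
~p -> (~r | (p -> r)) = 1 -> 1 = 1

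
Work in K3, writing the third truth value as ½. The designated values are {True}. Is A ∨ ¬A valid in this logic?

Countermodel: A=½ gives ½, which is not designated.

No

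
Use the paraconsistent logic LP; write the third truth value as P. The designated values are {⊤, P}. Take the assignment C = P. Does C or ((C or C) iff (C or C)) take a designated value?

Yes

C or C = P or P = P
C or C = P or P = P
(C or C) iff (C or C) = P iff P = P
C or ((C or C) iff (C or C)) = P or P = P
P ∈ {⊤, P}.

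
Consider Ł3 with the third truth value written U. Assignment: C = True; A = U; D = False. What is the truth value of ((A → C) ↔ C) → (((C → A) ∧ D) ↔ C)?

A → C = U → True = True  [min(1, 1−½+1)]
(A → C) ↔ C = True ↔ True = True
C → A = True → U = U
(C → A) ∧ D = U ∧ False = False
((C → A) ∧ D) ↔ C = False ↔ True = False
((A → C) ↔ C) → (((C → A) ∧ D) ↔ C) = True → False = False

False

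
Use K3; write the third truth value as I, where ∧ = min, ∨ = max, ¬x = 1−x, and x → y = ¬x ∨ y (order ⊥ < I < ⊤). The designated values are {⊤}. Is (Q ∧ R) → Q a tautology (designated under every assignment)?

Countermodel: Q=I, R=⊤ gives I, which is not designated.

No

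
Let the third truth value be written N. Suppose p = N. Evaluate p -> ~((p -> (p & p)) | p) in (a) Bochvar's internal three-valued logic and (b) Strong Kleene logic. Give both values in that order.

N; N

In Bochvar's internal three-valued logic: p & p = N & N = N
p -> (p & p) = N -> N = N  [any arg is the third value ⇒ result is the third value]
(p -> (p & p)) | p = N | N = N
~((p -> (p & p)) | p) = ~N = N
p -> ~((p -> (p & p)) | p) = N -> N = N
In Strong Kleene logic: p & p = N & N = N
p -> (p & p) = N -> N = N  [~N | N]
(p -> (p & p)) | p = N | N = N
~((p -> (p & p)) | p) = ~N = N
p -> ~((p -> (p & p)) | p) = N -> N = N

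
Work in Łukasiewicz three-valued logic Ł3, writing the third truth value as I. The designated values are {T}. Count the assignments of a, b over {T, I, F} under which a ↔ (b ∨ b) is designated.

3

Designated under: (a=T, b=T); (a=I, b=I); (a=F, b=F).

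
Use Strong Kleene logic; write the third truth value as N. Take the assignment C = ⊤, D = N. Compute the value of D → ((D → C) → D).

D → C = N → ⊤ = ⊤
(D → C) → D = ⊤ → N = N
D → ((D → C) → D) = N → N = N

N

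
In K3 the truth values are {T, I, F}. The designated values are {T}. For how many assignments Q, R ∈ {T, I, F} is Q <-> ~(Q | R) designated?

Designated under: (Q=F, R=T).

1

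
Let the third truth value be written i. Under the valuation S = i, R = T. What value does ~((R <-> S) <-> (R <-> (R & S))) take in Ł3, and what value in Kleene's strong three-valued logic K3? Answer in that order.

In Ł3: R <-> S = T <-> i = i  [1 − |1−½|]
R & S = T & i = i
R <-> (R & S) = T <-> i = i
(R <-> S) <-> (R <-> (R & S)) = i <-> i = T
~((R <-> S) <-> (R <-> (R & S))) = ~T = F
In Kleene's strong three-valued logic K3: R <-> S = T <-> i = i
R & S = T & i = i
R <-> (R & S) = T <-> i = i
(R <-> S) <-> (R <-> (R & S)) = i <-> i = i
~((R <-> S) <-> (R <-> (R & S))) = ~i = i
They differ because Ł3 and Kleene's strong three-valued logic K3 treat i differently under implication.

F; i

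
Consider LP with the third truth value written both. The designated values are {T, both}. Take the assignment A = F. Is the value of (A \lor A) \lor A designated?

No

A \lor A = F \lor F = F
(A \lor A) \lor A = F \lor F = F
F ∉ {T, both}.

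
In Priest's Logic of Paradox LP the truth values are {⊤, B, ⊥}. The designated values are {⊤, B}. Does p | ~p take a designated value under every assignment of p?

Every assignment of p over {⊤, B, ⊥} gives a value in {⊤, B}.
In particular, with p=B: p | ~p = B.

Yes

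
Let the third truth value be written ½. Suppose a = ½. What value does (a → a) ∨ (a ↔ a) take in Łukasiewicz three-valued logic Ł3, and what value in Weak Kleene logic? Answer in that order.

1; ½

In Łukasiewicz three-valued logic Ł3: a → a = ½ → ½ = 1  [min(1, 1−½+½)]
a ↔ a = ½ ↔ ½ = 1
(a → a) ∨ (a ↔ a) = 1 ∨ 1 = 1
In Weak Kleene logic: a → a = ½ → ½ = ½  [any arg is the third value ⇒ result is the third value]
a ↔ a = ½ ↔ ½ = ½
(a → a) ∨ (a ↔ a) = ½ ∨ ½ = ½
They differ because Łukasiewicz three-valued logic Ł3 and Weak Kleene logic treat ½ differently under the binary connectives.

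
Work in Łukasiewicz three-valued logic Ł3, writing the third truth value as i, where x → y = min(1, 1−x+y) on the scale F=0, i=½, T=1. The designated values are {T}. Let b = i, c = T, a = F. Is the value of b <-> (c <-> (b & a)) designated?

b & a = i & F = F
c <-> (b & a) = T <-> F = F
b <-> (c <-> (b & a)) = i <-> F = i  [1 − |½−0|]
i ∉ {T}.

No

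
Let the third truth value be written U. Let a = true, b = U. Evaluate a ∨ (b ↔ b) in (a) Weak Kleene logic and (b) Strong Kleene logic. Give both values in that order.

U; true

In Weak Kleene logic: b ↔ b = U ↔ U = U
a ∨ (b ↔ b) = true ∨ U = U
In Strong Kleene logic: b ↔ b = U ↔ U = U
a ∨ (b ↔ b) = true ∨ U = true
They differ because Weak Kleene logic and Strong Kleene logic treat U differently under the binary connectives.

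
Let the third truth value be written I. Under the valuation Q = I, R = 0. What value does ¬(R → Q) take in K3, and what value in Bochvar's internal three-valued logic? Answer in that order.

In K3: R → Q = 0 → I = 1
¬(R → Q) = ¬1 = 0
In Bochvar's internal three-valued logic: R → Q = 0 → I = I  [any arg is the third value ⇒ result is the third value]
¬(R → Q) = ¬I = I
They differ because K3 and Bochvar's internal three-valued logic treat I differently under the binary connectives.

0; I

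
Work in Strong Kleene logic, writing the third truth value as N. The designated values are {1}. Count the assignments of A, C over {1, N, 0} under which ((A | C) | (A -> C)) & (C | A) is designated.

5

Of the 9 assignments, 5 give a value in {1}.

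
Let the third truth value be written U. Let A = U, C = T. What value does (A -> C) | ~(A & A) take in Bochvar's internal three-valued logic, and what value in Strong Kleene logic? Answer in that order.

In Bochvar's internal three-valued logic: A -> C = U -> T = U  [any arg is the third value ⇒ result is the third value]
A & A = U & U = U
~(A & A) = ~U = U
(A -> C) | ~(A & A) = U | U = U
In Strong Kleene logic: A -> C = U -> T = T  [~U | T]
A & A = U & U = U
~(A & A) = ~U = U
(A -> C) | ~(A & A) = T | U = T
They differ because Bochvar's internal three-valued logic and Strong Kleene logic treat U differently under the binary connectives.

U; T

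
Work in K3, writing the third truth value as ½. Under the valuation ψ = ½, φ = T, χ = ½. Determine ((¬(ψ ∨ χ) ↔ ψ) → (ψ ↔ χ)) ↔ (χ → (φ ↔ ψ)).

½

ψ ∨ χ = ½ ∨ ½ = ½
¬(ψ ∨ χ) = ¬½ = ½
¬(ψ ∨ χ) ↔ ψ = ½ ↔ ½ = ½
ψ ↔ χ = ½ ↔ ½ = ½
(¬(ψ ∨ χ) ↔ ψ) → (ψ ↔ χ) = ½ → ½ = ½  [¬½ ∨ ½]
φ ↔ ψ = T ↔ ½ = ½
χ → (φ ↔ ψ) = ½ → ½ = ½
((¬(ψ ∨ χ) ↔ ψ) → (ψ ↔ χ)) ↔ (χ → (φ ↔ ψ)) = ½ ↔ ½ = ½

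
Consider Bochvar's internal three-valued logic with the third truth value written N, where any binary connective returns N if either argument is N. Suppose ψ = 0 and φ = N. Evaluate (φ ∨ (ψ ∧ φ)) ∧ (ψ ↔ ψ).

ψ ∧ φ = 0 ∧ N = N
φ ∨ (ψ ∧ φ) = N ∨ N = N
ψ ↔ ψ = 0 ↔ 0 = 1
(φ ∨ (ψ ∧ φ)) ∧ (ψ ↔ ψ) = N ∧ 1 = N

N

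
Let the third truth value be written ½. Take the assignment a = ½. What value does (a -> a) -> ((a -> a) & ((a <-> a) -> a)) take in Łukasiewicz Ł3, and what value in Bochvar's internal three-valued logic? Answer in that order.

In Łukasiewicz Ł3: a -> a = ½ -> ½ = ⊤  [min(1, 1−½+½)]
a -> a = ½ -> ½ = ⊤
a <-> a = ½ <-> ½ = ⊤
(a <-> a) -> a = ⊤ -> ½ = ½
(a -> a) & ((a <-> a) -> a) = ⊤ & ½ = ½
(a -> a) -> ((a -> a) & ((a <-> a) -> a)) = ⊤ -> ½ = ½
In Bochvar's internal three-valued logic: a -> a = ½ -> ½ = ½  [any arg is the third value ⇒ result is the third value]
a -> a = ½ -> ½ = ½
a <-> a = ½ <-> ½ = ½
(a <-> a) -> a = ½ -> ½ = ½
(a -> a) & ((a <-> a) -> a) = ½ & ½ = ½
(a -> a) -> ((a -> a) & ((a <-> a) -> a)) = ½ -> ½ = ½

½; ½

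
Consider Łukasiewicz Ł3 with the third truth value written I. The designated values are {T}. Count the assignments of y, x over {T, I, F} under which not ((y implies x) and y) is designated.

4

Designated under: (y=T, x=F); (y=F, x=T); (y=F, x=I); (y=F, x=F).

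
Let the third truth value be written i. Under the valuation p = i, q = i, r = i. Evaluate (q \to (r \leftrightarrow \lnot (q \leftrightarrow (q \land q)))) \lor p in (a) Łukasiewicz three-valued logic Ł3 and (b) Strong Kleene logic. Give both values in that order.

T; i

In Łukasiewicz three-valued logic Ł3: q \land q = i \land i = i
q \leftrightarrow (q \land q) = i \leftrightarrow i = T  [1 − |½−½|]
\lnot (q \leftrightarrow (q \land q)) = \lnot T = F
r \leftrightarrow \lnot (q \leftrightarrow (q \land q)) = i \leftrightarrow F = i
q \to (r \leftrightarrow \lnot (q \leftrightarrow (q \land q))) = i \to i = T
(q \to (r \leftrightarrow \lnot (q \leftrightarrow (q \land q)))) \lor p = T \lor i = T
In Strong Kleene logic: q \land q = i \land i = i
q \leftrightarrow (q \land q) = i \leftrightarrow i = i
\lnot (q \leftrightarrow (q \land q)) = \lnot i = i
r \leftrightarrow \lnot (q \leftrightarrow (q \land q)) = i \leftrightarrow i = i
q \to (r \leftrightarrow \lnot (q \leftrightarrow (q \land q))) = i \to i = i
(q \to (r \leftrightarrow \lnot (q \leftrightarrow (q \land q)))) \lor p = i \lor i = i
They differ because Łukasiewicz three-valued logic Ł3 and Strong Kleene logic treat i differently under implication.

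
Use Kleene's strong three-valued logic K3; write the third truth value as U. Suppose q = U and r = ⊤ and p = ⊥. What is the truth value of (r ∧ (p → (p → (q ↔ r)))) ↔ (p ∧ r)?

q ↔ r = U ↔ ⊤ = U
p → (q ↔ r) = ⊥ → U = ⊤  [¬⊥ ∨ U]
p → (p → (q ↔ r)) = ⊥ → ⊤ = ⊤
r ∧ (p → (p → (q ↔ r))) = ⊤ ∧ ⊤ = ⊤
p ∧ r = ⊥ ∧ ⊤ = ⊥
(r ∧ (p → (p → (q ↔ r)))) ↔ (p ∧ r) = ⊤ ↔ ⊥ = ⊥

⊥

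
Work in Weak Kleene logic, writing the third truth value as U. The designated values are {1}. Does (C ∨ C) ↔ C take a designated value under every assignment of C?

Countermodel: C=U gives U, which is not designated.

No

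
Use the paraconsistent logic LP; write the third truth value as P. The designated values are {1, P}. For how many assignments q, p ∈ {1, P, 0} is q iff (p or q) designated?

Of the 9 assignments, 8 give a value in {1, P}.

8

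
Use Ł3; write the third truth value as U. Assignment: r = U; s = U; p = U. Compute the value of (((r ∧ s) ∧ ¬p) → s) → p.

r ∧ s = U ∧ U = U
¬p = ¬U = U
(r ∧ s) ∧ ¬p = U ∧ U = U
((r ∧ s) ∧ ¬p) → s = U → U = true
(((r ∧ s) ∧ ¬p) → s) → p = true → U = U

U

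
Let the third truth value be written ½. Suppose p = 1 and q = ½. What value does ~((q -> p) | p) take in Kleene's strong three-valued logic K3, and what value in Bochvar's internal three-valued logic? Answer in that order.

In Kleene's strong three-valued logic K3: q -> p = ½ -> 1 = 1  [~½ | 1]
(q -> p) | p = 1 | 1 = 1
~((q -> p) | p) = ~1 = 0
In Bochvar's internal three-valued logic: q -> p = ½ -> 1 = ½  [any arg is the third value ⇒ result is the third value]
(q -> p) | p = ½ | 1 = ½
~((q -> p) | p) = ~½ = ½
They differ because Kleene's strong three-valued logic K3 and Bochvar's internal three-valued logic treat ½ differently under the binary connectives.

0; ½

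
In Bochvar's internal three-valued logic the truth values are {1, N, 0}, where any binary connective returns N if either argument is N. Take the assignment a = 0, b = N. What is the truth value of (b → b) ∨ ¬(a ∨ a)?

N

b → b = N → N = N
a ∨ a = 0 ∨ 0 = 0
¬(a ∨ a) = ¬0 = 1
(b → b) ∨ ¬(a ∨ a) = N ∨ 1 = N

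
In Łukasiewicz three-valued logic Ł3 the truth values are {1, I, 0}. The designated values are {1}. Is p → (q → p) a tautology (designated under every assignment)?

Yes

Every assignment of p, q over {1, I, 0} gives a value in {1}.
In particular, with p=I, q=I: p → (q → p) = 1.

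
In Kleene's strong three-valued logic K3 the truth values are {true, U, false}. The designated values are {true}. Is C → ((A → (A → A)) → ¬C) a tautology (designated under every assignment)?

Countermodel: C=true, A=true gives false, which is not designated.

No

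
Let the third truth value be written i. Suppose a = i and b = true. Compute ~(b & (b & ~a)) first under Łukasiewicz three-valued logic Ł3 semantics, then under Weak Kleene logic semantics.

In Łukasiewicz three-valued logic Ł3: ~a = ~i = i
b & ~a = true & i = i
b & (b & ~a) = true & i = i
~(b & (b & ~a)) = ~i = i
In Weak Kleene logic: ~a = ~i = i
b & ~a = true & i = i
b & (b & ~a) = true & i = i
~(b & (b & ~a)) = ~i = i

i; i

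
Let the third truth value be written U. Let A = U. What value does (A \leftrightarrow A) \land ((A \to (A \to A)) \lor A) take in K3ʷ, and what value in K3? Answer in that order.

U; U

In K3ʷ: A \leftrightarrow A = U \leftrightarrow U = U
A \to A = U \to U = U
A \to (A \to A) = U \to U = U
(A \to (A \to A)) \lor A = U \lor U = U
(A \leftrightarrow A) \land ((A \to (A \to A)) \lor A) = U \land U = U
In K3: A \leftrightarrow A = U \leftrightarrow U = U
A \to A = U \to U = U
A \to (A \to A) = U \to U = U
(A \to (A \to A)) \lor A = U \lor U = U
(A \leftrightarrow A) \land ((A \to (A \to A)) \lor A) = U \land U = U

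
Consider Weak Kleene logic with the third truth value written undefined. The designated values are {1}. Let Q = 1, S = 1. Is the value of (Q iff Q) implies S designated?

Q iff Q = 1 iff 1 = 1
(Q iff Q) implies S = 1 implies 1 = 1
1 ∈ {1}.

Yes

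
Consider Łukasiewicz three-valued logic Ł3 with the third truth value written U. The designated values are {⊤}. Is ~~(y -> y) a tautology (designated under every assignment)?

Yes

Every assignment of y over {⊤, U, ⊥} gives a value in {⊤}.
In particular, with y=U: ~~(y -> y) = ⊤.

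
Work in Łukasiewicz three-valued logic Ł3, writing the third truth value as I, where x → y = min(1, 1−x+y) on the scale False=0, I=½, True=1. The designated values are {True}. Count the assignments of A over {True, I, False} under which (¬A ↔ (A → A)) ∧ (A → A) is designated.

1

A=True: False ·
A=I: I ·
A=False: True ✓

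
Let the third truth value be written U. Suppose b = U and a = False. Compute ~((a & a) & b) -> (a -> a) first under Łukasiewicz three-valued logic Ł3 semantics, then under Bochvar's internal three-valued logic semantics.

True; U

In Łukasiewicz three-valued logic Ł3: a & a = False & False = False
(a & a) & b = False & U = False
~((a & a) & b) = ~False = True
a -> a = False -> False = True
~((a & a) & b) -> (a -> a) = True -> True = True
In Bochvar's internal three-valued logic: a & a = False & False = False
(a & a) & b = False & U = U
~((a & a) & b) = ~U = U
a -> a = False -> False = True
~((a & a) & b) -> (a -> a) = U -> True = U  [any arg is the third value ⇒ result is the third value]
They differ because Łukasiewicz three-valued logic Ł3 and Bochvar's internal three-valued logic treat U differently under the binary connectives.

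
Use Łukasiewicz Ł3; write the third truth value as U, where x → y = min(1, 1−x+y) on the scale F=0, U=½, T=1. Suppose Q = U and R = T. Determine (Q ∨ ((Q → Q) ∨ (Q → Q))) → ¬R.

Q → Q = U → U = T  [min(1, 1−½+½)]
Q → Q = U → U = T
(Q → Q) ∨ (Q → Q) = T ∨ T = T
Q ∨ ((Q → Q) ∨ (Q → Q)) = U ∨ T = T
¬R = ¬T = F
(Q ∨ ((Q → Q) ∨ (Q → Q))) → ¬R = T → F = F

F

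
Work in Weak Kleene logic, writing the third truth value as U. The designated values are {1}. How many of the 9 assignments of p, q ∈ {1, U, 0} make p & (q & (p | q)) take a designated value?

Designated under: (p=1, q=1).

1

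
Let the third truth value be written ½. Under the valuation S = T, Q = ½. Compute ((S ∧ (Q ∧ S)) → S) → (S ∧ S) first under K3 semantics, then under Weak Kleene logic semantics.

T; ½

In K3: Q ∧ S = ½ ∧ T = ½
S ∧ (Q ∧ S) = T ∧ ½ = ½
(S ∧ (Q ∧ S)) → S = ½ → T = T  [¬½ ∨ T]
S ∧ S = T ∧ T = T
((S ∧ (Q ∧ S)) → S) → (S ∧ S) = T → T = T
In Weak Kleene logic: Q ∧ S = ½ ∧ T = ½
S ∧ (Q ∧ S) = T ∧ ½ = ½
(S ∧ (Q ∧ S)) → S = ½ → T = ½  [any arg is the third value ⇒ result is the third value]
S ∧ S = T ∧ T = T
((S ∧ (Q ∧ S)) → S) → (S ∧ S) = ½ → T = ½
They differ because K3 and Weak Kleene logic treat ½ differently under the binary connectives.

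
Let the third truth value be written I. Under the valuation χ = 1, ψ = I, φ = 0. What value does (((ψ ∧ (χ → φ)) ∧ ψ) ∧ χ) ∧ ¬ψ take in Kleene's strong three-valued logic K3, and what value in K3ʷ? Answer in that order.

In Kleene's strong three-valued logic K3: χ → φ = 1 → 0 = 0
ψ ∧ (χ → φ) = I ∧ 0 = 0
(ψ ∧ (χ → φ)) ∧ ψ = 0 ∧ I = 0
((ψ ∧ (χ → φ)) ∧ ψ) ∧ χ = 0 ∧ 1 = 0
¬ψ = ¬I = I
(((ψ ∧ (χ → φ)) ∧ ψ) ∧ χ) ∧ ¬ψ = 0 ∧ I = 0
In K3ʷ: χ → φ = 1 → 0 = 0
ψ ∧ (χ → φ) = I ∧ 0 = I
(ψ ∧ (χ → φ)) ∧ ψ = I ∧ I = I
((ψ ∧ (χ → φ)) ∧ ψ) ∧ χ = I ∧ 1 = I
¬ψ = ¬I = I
(((ψ ∧ (χ → φ)) ∧ ψ) ∧ χ) ∧ ¬ψ = I ∧ I = I
They differ because Kleene's strong three-valued logic K3 and K3ʷ treat I differently under the binary connectives.

0; I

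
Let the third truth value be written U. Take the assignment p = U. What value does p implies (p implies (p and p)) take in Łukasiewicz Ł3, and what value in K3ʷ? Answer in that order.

In Łukasiewicz Ł3: p and p = U and U = U
p implies (p and p) = U implies U = 1  [min(1, 1−½+½)]
p implies (p implies (p and p)) = U implies 1 = 1
In K3ʷ: p and p = U and U = U
p implies (p and p) = U implies U = U  [any arg is the third value ⇒ result is the third value]
p implies (p implies (p and p)) = U implies U = U
They differ because Łukasiewicz Ł3 and K3ʷ treat U differently under the binary connectives.

1; U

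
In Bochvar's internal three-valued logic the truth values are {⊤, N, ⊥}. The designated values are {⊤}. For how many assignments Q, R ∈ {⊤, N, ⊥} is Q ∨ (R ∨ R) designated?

3

Designated under: (Q=⊤, R=⊤); (Q=⊤, R=⊥); (Q=⊥, R=⊤).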